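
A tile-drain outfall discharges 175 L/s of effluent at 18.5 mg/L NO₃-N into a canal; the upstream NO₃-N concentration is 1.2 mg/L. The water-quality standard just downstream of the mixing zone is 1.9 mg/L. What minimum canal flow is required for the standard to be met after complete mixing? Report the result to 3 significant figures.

4150 L/s

Set C_mix = 1.9: (Q·1.200 + 175.0·18.50) / (Q + 175.0) = 1.9
→ Q = 175.0·(18.50 − 1.9)/(1.9 − 1.200) = 4150 L/s.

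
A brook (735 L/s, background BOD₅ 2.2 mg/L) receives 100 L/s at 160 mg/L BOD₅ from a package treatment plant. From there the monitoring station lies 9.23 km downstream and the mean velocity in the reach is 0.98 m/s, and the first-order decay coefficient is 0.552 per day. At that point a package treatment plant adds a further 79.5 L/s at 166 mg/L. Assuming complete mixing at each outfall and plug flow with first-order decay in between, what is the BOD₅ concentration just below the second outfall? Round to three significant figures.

Conservation of mass: C = (735.0·2.200 + 100.0·160.0) / 835.0 = 17620/835.0 = 21.10 mg/L; combined flow 835.0 L/s.
Travel time t = 9.23·1000 / 0.98 = 9418 s = 2.616 h.
Decay over the reach: 21.10·exp(−kt) = 21.10·0.9416 = 19.87 mg/L.
At the second outfall, C = (835.0·19.87 + 79.50·166.0) / (835.0 + 79.50) = 32.57 mg/L.

32.6 mg/L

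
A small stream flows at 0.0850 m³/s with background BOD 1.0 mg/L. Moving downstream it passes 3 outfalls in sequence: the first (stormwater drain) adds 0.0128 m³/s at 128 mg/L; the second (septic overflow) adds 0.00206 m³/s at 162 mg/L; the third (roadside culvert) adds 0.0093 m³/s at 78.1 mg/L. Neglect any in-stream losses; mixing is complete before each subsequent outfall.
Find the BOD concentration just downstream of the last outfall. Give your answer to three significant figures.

Outfall 1: combined Q = 0.09780 m³/s; C = (0.08500·1.000 + 0.01280·128.0)/0.09780 = 17.62 mg/L.
Outfall 2: combined Q = 0.09986 m³/s; C = (0.09780·17.62 + 0.002060·162.0)/0.09986 = 20.60 mg/L.
Outfall 3: combined Q = 0.1092 m³/s; C = (0.09986·20.60 + 0.009300·78.10)/0.1092 = 25.50 mg/L.

25.5 mg/L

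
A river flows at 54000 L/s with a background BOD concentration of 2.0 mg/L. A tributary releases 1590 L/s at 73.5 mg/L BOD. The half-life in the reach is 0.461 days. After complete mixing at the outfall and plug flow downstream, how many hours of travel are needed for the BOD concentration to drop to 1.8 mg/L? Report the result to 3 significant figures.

12.9 h

Flow-weighted average: C = (54000·2.000 + 1590·73.50) / 55590 = 224900/55590 = 4.045 mg/L.
Half-life 0.461 d → k = ln 2 / 0.461 = 1.504 d⁻¹.
4.045·exp(−k·t) = 1.8 → t = ln(4.045/1.8)/k = 46530 s = 12.92 h.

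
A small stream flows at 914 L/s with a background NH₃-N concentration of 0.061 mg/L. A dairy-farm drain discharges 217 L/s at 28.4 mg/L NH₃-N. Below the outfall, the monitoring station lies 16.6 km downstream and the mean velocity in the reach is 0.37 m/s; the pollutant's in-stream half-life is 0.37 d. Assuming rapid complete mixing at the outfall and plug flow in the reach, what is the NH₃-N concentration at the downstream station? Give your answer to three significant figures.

Conservation of mass: C = (914.0·0.06100 + 217.0·28.40) / 1131 = 6219/1131 = 5.498 mg/L.
Travel time t = 16.6·1000 / 0.37 = 44860 s = 12.46 h.
Half-life 0.37 d → k = ln 2 / 0.37 = 1.873 d⁻¹.
After decay, C = 5.498 × e^(−kt) = 5.498 × 0.3780 = 2.079 mg/L.

2.08 mg/L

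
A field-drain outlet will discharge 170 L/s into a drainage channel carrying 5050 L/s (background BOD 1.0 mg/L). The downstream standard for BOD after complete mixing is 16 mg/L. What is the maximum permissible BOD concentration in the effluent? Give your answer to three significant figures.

At the limit, (Qr·Cr + Qe·Cₑ)/(Qr + Qe) = 16:
Cₑ = (5220·16 − 5050·1.000) / 170.0 = 461.6 mg/L.

462 mg/L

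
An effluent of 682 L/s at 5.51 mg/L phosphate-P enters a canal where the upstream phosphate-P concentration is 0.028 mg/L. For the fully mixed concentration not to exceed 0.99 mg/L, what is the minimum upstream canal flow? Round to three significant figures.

Set C_mix = 0.99: (Q·0.02800 + 682.0·5.510) / (Q + 682.0) = 0.99
→ Q = 682.0·(5.510 − 0.99)/(0.99 − 0.02800) = 3204 L/s.

3200 L/s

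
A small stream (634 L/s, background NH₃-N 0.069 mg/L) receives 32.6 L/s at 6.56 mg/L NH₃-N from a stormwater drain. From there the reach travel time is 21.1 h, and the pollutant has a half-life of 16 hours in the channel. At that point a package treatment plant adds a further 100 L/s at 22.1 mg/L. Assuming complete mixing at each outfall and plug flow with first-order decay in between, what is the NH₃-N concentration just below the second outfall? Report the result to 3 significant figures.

3.02 mg/L

Mixed concentration C = ΣQC/ΣQ = (634.0·0.06900 + 32.60·6.560) / 666.6 = 257.6/666.6 = 0.3864 mg/L; combined flow 666.6 L/s.
Half-life 16 h → k = ln 2 / 16 = 0.04332 h⁻¹ = 1.040 d⁻¹.
Decay over the reach: 0.3864·exp(−kt) = 0.3864·0.4009 = 0.1549 mg/L.
At the second outfall, C = (666.6·0.1549 + 100.0·22.10) / (666.6 + 100.0) = 3.018 mg/L.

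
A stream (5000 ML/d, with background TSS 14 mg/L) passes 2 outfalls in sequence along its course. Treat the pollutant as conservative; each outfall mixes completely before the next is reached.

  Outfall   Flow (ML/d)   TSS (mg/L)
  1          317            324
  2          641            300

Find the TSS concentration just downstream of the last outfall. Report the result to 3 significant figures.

61.3 mg/L

After outfall 1: Q = 5000 + 317.0 = 5317 ML/d; C = (5000·14.00 + 317.0·324.0)/5317 = 32.48 mg/L.
After outfall 2: Q = 5317 + 641.0 = 5958 ML/d; C = (5317·32.48 + 641.0·300.0)/5958 = 61.26 mg/L.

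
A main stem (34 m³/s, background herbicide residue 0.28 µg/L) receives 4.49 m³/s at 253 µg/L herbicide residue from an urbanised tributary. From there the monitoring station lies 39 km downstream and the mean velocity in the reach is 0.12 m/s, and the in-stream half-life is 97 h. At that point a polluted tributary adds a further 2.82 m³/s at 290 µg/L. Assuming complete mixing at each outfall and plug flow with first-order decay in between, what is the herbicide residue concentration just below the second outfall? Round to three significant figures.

After mixing, C = (34.00·0.2800 + 4.490·253.0) / 38.49 = 1145/38.49 = 29.76 µg/L; combined flow 38.49 m³/s.
Travel time t = 39·1000 / 0.12 = 325000 s = 90.28 h.
Half-life 97 h → k = ln 2 / 97 = 0.007146 h⁻¹ = 0.1715 d⁻¹.
Applying C = C₀e^(−kt): 29.76 × 0.5246 = 15.61 µg/L.
Second outfall: C = (38.49·15.61 + 2.820·290.0)/41.31 = 34.34 µg/L.

34.3 µg/L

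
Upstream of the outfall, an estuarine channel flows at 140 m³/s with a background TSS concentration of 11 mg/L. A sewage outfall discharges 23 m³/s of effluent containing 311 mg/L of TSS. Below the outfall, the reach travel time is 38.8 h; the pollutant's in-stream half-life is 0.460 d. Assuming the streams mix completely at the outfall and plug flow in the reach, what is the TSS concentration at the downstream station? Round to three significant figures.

Conservation of mass: C = (140.0·11.00 + 23.00·311.0) / 163.0 = 8693/163.0 = 53.33 mg/L.
Half-life 0.460 d → k = ln 2 / 0.460 = 1.507 d⁻¹.
First-order decay: C = 53.33·exp(−k·t) = 53.33·0.08750 = 4.667 mg/L.

4.67 mg/L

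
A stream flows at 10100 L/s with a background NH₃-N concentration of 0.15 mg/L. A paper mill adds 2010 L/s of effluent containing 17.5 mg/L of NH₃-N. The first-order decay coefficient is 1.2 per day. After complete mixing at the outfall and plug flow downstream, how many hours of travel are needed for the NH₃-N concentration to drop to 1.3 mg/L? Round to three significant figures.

16.9 h

Conservation of mass: C = (10100·0.1500 + 2010·17.50) / 12110 = 36690/12110 = 3.030 mg/L.
3.030·exp(−k·t) = 1.3 → t = ln(3.030/1.3)/k = 60920 s = 16.92 h.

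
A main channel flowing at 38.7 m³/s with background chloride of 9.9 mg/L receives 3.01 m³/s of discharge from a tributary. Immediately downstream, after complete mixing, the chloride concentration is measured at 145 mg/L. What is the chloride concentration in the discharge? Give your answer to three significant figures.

Mass balance: 38.70·9.900 + 3.010·Cₑ = 41.71·145.0
→ Cₑ = (41.71·145.0 − 38.70·9.900) / 3.010 = 1882 mg/L.

1880 mg/L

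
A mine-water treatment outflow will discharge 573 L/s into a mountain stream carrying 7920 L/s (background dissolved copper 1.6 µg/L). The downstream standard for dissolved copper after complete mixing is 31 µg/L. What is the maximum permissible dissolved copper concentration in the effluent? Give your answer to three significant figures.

At the limit, (Qr·Cr + Qe·Cₑ)/(Qr + Qe) = 31:
Cₑ = (8493·31 − 7920·1.600) / 573.0 = 437.4 µg/L.

437 µg/L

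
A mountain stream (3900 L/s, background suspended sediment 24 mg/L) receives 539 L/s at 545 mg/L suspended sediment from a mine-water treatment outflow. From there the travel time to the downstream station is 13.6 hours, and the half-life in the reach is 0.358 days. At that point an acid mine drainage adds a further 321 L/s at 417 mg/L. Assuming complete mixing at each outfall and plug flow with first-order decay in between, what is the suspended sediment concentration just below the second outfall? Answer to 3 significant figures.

Mixed concentration C = ΣQC/ΣQ = (3900·24.00 + 539.0·545.0) / 4439 = 387400/4439 = 87.26 mg/L; combined flow 4439 L/s.
Half-life 0.358 d → k = ln 2 / 0.358 = 1.936 d⁻¹.
Applying C = C₀e^(−kt): 87.26 × 0.3338 = 29.13 mg/L.
Second outfall: C = (4439·29.13 + 321.0·417.0)/4760 = 55.29 mg/L.

55.3 mg/L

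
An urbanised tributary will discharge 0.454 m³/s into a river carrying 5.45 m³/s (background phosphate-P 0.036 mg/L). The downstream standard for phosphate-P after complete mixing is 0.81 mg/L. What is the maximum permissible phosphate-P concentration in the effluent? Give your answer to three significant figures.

At the limit, (Qr·Cr + Qe·Cₑ)/(Qr + Qe) = 0.81:
Cₑ = (5.904·0.81 − 5.450·0.03600) / 0.4540 = 10.10 mg/L.

10.1 mg/L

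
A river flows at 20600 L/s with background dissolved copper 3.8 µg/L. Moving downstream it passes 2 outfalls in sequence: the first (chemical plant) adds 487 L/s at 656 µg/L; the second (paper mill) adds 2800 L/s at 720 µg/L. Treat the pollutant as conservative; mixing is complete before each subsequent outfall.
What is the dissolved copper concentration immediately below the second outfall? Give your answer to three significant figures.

After outfall 1: Q = 20600 + 487.0 = 21090 L/s; C = (20600·3.800 + 487.0·656.0)/21090 = 18.86 µg/L.
After outfall 2: Q = 21090 + 2800 = 23890 L/s; C = (21090·18.86 + 2800·720.0)/23890 = 101.0 µg/L.

101 µg/L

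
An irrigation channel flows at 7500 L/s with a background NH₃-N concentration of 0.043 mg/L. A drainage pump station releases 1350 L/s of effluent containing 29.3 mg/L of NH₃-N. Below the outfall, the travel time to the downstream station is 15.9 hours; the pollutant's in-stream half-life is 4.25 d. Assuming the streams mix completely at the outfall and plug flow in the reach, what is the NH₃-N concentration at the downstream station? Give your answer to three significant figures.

After mixing, C = (7500·0.04300 + 1350·29.30) / 8850 = 39880/8850 = 4.506 mg/L.
Half-life 4.25 d → k = ln 2 / 4.25 = 0.1631 d⁻¹.
After decay, C = 4.506 × e^(−kt) = 4.506 × 0.8976 = 4.044 mg/L.

4.04 mg/L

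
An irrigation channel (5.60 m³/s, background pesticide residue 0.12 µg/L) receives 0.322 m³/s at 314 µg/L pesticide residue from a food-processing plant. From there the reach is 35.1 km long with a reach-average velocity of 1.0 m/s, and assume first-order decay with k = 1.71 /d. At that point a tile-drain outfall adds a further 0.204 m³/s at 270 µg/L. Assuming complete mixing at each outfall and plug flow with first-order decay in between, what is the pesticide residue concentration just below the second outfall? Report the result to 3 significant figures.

17.3 µg/L

After mixing, C = (5.600·0.1200 + 0.3220·314.0) / 5.922 = 101.8/5.922 = 17.19 µg/L; combined flow 5.922 m³/s.
Travel time t = 35.1·1000 / 1.0 = 35100 s = 9.750 h.
First-order decay: C = 17.19·exp(−k·t) = 17.19·0.4992 = 8.580 µg/L.
Second outfall: C = (5.922·8.580 + 0.2040·270.0)/6.126 = 17.29 µg/L.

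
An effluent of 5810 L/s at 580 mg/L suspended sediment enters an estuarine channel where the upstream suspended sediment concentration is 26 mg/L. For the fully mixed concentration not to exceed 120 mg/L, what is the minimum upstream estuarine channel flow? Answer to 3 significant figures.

28400 L/s

Set C_mix = 120: (Q·26.00 + 5810·580.0) / (Q + 5810) = 120
→ Q = 5810·(580.0 − 120)/(120 − 26.00) = 28430 L/s.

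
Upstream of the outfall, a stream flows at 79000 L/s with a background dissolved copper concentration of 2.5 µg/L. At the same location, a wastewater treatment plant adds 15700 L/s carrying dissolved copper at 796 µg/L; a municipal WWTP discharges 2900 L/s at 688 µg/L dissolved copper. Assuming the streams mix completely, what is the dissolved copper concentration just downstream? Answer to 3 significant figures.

151 µg/L

Conservation of mass: C = (79000·2.500 + 15700·796.0 + 2900·688.0) / 97600 = 14690000/97600 = 150.5 µg/L.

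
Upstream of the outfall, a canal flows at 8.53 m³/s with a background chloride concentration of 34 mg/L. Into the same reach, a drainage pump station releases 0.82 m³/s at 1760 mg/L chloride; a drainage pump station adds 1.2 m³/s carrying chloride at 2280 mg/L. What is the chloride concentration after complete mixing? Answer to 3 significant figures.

424 mg/L

Mixed concentration C = ΣQC/ΣQ = (8.530·34.00 + 0.8200·1760 + 1.200·2280) / 10.55 = 4469/10.55 = 423.6 mg/L.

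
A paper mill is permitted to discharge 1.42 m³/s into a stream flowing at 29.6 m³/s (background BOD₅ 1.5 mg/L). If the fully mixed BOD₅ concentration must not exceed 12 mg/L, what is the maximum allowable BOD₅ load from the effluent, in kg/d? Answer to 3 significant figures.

28300 kg/d

Mass balance at the limit: 29.60·1.500 + 1.420·Cₑ = 31.02·12 → Cₑ = 230.9 mg/L.
Load = 1.420 m³/s × 230.9 g/m³ × 86 400 s/d = 28330 kg/d.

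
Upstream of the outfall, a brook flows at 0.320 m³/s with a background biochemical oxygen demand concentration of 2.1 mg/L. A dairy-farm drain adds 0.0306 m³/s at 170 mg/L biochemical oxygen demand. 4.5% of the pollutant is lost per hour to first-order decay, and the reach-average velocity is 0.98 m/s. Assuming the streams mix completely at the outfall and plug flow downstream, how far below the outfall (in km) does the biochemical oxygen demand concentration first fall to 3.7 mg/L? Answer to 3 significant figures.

116 km

Flow-weighted average: C = (0.3200·2.100 + 0.03060·170.0) / 0.3506 = 5.874/0.3506 = 16.75 mg/L.
4.5%/h lost → k = −ln(1 − 0.045) = 0.04604 h⁻¹.
Set 16.75·exp(−k·t) = 3.7 → t = ln(16.75/3.7)/k = 118100 s = 32.80 h.
Distance = v·t = 0.98·118100 = 115700 m = 115.7 km.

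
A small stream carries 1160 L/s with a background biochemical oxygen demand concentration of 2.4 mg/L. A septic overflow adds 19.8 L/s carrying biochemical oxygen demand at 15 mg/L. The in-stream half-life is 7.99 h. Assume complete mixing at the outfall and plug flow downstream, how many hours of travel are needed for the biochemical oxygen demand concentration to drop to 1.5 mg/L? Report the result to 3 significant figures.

6.39 h

After mixing, C = (1160·2.400 + 19.80·15.00) / 1180 = 3081/1180 = 2.611 mg/L.
Half-life 7.99 h → k = ln 2 / 7.99 = 0.08675 h⁻¹ = 2.082 d⁻¹.
2.611·exp(−k·t) = 1.5 → t = ln(2.611/1.5)/k = 23010 s = 6.391 h.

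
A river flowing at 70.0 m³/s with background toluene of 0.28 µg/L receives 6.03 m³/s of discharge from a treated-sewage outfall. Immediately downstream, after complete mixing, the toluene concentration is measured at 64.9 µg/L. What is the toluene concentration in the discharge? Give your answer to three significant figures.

815 µg/L

Mass balance: 70.00·0.2800 + 6.030·Cₑ = 76.03·64.90
→ Cₑ = (76.03·64.90 − 70.00·0.2800) / 6.030 = 815.0 µg/L.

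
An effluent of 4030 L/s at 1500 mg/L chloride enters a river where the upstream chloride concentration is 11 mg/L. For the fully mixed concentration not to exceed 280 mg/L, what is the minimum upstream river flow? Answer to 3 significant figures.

Set C_mix = 280: (Q·11.00 + 4030·1500) / (Q + 4030) = 280
→ Q = 4030·(1500 − 280)/(280 − 11.00) = 18280 L/s.

18300 L/s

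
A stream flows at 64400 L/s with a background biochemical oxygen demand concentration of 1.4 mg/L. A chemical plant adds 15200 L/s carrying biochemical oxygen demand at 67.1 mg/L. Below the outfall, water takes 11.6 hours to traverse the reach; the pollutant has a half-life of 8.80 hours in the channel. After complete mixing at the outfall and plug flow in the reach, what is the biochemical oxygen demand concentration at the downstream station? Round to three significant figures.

5.59 mg/L

Mixed concentration C = ΣQC/ΣQ = (64400·1.400 + 15200·67.10) / 79600 = 1110000/79600 = 13.95 mg/L.
Half-life 8.80 h → k = ln 2 / 8.80 = 0.07877 h⁻¹ = 1.890 d⁻¹.
Applying C = C₀e^(−kt): 13.95 × 0.4010 = 5.593 mg/L.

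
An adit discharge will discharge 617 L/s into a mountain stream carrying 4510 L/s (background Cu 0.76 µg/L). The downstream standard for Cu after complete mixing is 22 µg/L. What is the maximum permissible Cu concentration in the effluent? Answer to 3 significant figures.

177 µg/L

At the limit, (Qr·Cr + Qe·Cₑ)/(Qr + Qe) = 22:
Cₑ = (5127·22 − 4510·0.7600) / 617.0 = 177.3 µg/L.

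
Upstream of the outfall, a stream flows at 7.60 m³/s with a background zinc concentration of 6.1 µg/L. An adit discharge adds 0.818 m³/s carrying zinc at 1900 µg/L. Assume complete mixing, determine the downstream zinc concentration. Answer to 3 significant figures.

190 µg/L

Flow-weighted average: C = (7.600·6.100 + 0.8180·1900) / 8.418 = 1601/8.418 = 190.1 µg/L.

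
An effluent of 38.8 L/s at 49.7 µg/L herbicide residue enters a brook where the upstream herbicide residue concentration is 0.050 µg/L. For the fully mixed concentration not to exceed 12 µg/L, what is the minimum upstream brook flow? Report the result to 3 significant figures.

Set C_mix = 12: (Q·0.05000 + 38.80·49.70) / (Q + 38.80) = 12
→ Q = 38.80·(49.70 − 12)/(12 − 0.05000) = 122.4 L/s.

122 L/s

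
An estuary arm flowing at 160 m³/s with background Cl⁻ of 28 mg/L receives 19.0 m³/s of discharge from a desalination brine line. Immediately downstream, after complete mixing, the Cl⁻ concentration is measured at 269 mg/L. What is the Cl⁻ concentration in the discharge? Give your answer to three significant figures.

2300 mg/L

Mass balance: 160.0·28.00 + 19.00·Cₑ = 179.0·269.0
→ Cₑ = (179.0·269.0 − 160.0·28.00) / 19.00 = 2298 mg/L.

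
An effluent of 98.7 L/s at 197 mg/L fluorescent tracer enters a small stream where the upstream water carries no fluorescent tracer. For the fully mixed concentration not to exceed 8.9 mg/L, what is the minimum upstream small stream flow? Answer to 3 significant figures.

Set C_mix = 8.9: (Q·0 + 98.70·197.0) / (Q + 98.70) = 8.9
→ Q = 98.70·(197.0 − 8.9)/(8.9 − 0) = 2086 L/s.

2090 L/s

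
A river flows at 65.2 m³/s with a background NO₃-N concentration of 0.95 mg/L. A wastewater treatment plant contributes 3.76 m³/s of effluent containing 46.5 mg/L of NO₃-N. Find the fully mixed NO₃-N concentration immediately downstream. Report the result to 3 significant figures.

3.43 mg/L

Mixed concentration C = ΣQC/ΣQ = (65.20·0.9500 + 3.760·46.50) / 68.96 = 236.8/68.96 = 3.434 mg/L.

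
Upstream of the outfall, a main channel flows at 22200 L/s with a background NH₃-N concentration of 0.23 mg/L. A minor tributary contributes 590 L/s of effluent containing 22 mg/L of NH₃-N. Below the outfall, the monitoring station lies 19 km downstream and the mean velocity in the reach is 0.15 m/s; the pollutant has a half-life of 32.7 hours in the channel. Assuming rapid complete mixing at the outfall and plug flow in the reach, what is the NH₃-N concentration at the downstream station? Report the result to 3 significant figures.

Flow-weighted average: C = (22200·0.2300 + 590.0·22.00) / 22790 = 18090/22790 = 0.7936 mg/L.
Travel time t = 19·1000 / 0.15 = 126700 s = 35.19 h.
Half-life 32.7 h → k = ln 2 / 32.7 = 0.02120 h⁻¹ = 0.5087 d⁻¹.
After decay, C = 0.7936 × e^(−kt) = 0.7936 × 0.4743 = 0.3764 mg/L.

0.376 mg/L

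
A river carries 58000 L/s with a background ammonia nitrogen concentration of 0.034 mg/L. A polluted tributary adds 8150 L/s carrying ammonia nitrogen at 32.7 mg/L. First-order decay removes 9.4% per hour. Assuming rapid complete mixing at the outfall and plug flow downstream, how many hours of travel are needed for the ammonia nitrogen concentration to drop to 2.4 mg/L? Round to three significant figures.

Flow-weighted average: C = (58000·0.03400 + 8150·32.70) / 66150 = 268500/66150 = 4.059 mg/L.
9.4%/h lost → k = −ln(1 − 0.094) = 0.09872 h⁻¹.
4.059·exp(−k·t) = 2.4 → t = ln(4.059/2.4)/k = 19160 s = 5.322 h.

5.32 h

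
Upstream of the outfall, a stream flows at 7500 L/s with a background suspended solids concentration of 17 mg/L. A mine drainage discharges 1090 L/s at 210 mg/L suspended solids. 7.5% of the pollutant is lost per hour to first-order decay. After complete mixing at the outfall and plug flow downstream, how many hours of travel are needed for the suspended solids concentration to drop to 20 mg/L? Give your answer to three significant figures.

Flow-weighted average: C = (7500·17.00 + 1090·210.0) / 8590 = 356400/8590 = 41.49 mg/L.
7.5%/h lost → k = −ln(1 − 0.075) = 0.07796 h⁻¹.
41.49·exp(−k·t) = 20 → t = ln(41.49/20)/k = 33700 s = 9.360 h.

9.36 h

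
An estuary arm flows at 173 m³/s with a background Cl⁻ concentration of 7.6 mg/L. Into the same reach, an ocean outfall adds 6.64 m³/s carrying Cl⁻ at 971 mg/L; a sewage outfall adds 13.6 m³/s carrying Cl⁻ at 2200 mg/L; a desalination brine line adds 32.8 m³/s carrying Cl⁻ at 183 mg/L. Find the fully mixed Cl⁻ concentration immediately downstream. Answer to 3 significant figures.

Flow-weighted average: C = (173.0·7.600 + 6.640·971.0 + 13.60·2200 + 32.80·183.0) / 226.0 = 43680/226.0 = 193.3 mg/L.

193 mg/L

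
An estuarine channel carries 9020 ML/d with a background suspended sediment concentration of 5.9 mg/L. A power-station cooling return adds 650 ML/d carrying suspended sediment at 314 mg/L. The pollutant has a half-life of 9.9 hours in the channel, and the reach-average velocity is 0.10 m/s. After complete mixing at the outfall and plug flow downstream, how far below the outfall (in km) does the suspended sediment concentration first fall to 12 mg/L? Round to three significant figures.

4.09 km

Flow-weighted average: C = (9020·5.900 + 650.0·314.0) / 9670 = 257300/9670 = 26.61 mg/L.
Half-life 9.9 h → k = ln 2 / 9.9 = 0.07001 h⁻¹ = 1.680 d⁻¹.
Set 26.61·exp(−k·t) = 12 → t = ln(26.61/12)/k = 40950 s = 11.37 h.
Distance = v·t = 0.10·40950 = 4095 m = 4.095 km.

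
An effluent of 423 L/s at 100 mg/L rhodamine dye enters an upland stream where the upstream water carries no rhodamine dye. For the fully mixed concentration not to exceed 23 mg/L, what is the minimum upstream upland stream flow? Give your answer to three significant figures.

Set C_mix = 23: (Q·0 + 423.0·100.0) / (Q + 423.0) = 23
→ Q = 423.0·(100.0 − 23)/(23 − 0) = 1416 L/s.

1420 L/s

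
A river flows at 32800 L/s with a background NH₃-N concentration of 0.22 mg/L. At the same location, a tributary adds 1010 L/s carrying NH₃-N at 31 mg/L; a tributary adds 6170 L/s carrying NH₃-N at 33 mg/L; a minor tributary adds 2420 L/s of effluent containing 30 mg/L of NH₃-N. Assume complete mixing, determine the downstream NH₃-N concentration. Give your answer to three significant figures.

7.42 mg/L

Mixed concentration C = ΣQC/ΣQ = (32800·0.2200 + 1010·31.00 + 6170·33.00 + 2420·30.00) / 42400 = 314700/42400 = 7.423 mg/L.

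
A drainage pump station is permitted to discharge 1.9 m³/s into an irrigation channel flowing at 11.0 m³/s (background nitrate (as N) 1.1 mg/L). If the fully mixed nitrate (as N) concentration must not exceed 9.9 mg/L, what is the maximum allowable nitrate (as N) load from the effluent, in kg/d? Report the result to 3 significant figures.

Mass balance at the limit: 11.00·1.100 + 1.900·Cₑ = 12.90·9.9 → Cₑ = 60.85 mg/L.
Load = 1.900 m³/s × 60.85 g/m³ × 86 400 s/d = 9989 kg/d.

9990 kg/d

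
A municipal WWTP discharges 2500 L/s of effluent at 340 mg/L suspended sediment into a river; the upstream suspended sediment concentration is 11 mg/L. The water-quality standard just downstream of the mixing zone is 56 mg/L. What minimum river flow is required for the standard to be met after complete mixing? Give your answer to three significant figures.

Set C_mix = 56: (Q·11.00 + 2500·340.0) / (Q + 2500) = 56
→ Q = 2500·(340.0 − 56)/(56 − 11.00) = 15780 L/s.

15800 L/s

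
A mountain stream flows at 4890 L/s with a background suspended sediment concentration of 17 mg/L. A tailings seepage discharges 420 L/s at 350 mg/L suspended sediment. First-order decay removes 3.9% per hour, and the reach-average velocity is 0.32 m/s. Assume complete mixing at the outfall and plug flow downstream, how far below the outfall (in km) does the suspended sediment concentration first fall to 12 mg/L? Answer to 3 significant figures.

37.2 km

After mixing, C = (4890·17.00 + 420.0·350.0) / 5310 = 230100/5310 = 43.34 mg/L.
3.9%/h lost → k = −ln(1 − 0.039) = 0.03978 h⁻¹.
Set 43.34·exp(−k·t) = 12 → t = ln(43.34/12)/k = 116200 s = 32.28 h.
Distance = v·t = 0.32·116200 = 37190 m = 37.19 km.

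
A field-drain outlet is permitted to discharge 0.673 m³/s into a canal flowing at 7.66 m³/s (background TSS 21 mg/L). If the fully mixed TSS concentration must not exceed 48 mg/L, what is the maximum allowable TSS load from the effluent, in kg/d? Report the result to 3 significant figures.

Mass balance at the limit: 7.660·21.00 + 0.6730·Cₑ = 8.333·48 → Cₑ = 355.3 mg/L.
Load = 0.6730 m³/s × 355.3 g/m³ × 86 400 s/d = 20660 kg/d.

20700 kg/d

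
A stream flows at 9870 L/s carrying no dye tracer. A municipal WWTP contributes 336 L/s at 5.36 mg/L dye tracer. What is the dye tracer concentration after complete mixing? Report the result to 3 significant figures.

0.176 mg/L

Conservation of mass: C = (9870·0 + 336.0·5.360) / 10210 = 1801/10210 = 0.1765 mg/L.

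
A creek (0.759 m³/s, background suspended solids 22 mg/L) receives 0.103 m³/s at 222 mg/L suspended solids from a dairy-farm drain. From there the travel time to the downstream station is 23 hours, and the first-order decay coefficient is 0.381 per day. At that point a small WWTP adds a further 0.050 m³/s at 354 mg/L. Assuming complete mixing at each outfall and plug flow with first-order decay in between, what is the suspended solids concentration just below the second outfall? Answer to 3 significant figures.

Conservation of mass: C = (0.7590·22.00 + 0.1030·222.0) / 0.8620 = 39.56/0.8620 = 45.90 mg/L; combined flow 0.8620 m³/s.
First-order decay: C = 45.90·exp(−k·t) = 45.90·0.6941 = 31.86 mg/L.
Second outfall: C = (0.8620·31.86 + 0.05000·354.0)/0.9120 = 49.52 mg/L.

49.5 mg/L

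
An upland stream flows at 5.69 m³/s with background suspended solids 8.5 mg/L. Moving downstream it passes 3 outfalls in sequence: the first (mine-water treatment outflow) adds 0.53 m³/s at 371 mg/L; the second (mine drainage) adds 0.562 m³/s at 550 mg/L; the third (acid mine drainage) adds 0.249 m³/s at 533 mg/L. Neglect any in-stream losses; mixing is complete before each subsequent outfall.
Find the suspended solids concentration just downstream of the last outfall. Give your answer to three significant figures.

After outfall 1: Q = 5.690 + 0.5300 = 6.220 m³/s; C = (5.690·8.500 + 0.5300·371.0)/6.220 = 39.39 mg/L.
After outfall 2: Q = 6.220 + 0.5620 = 6.782 m³/s; C = (6.220·39.39 + 0.5620·550.0)/6.782 = 81.70 mg/L.
After outfall 3: Q = 6.782 + 0.2490 = 7.031 m³/s; C = (6.782·81.70 + 0.2490·533.0)/7.031 = 97.68 mg/L.

97.7 mg/L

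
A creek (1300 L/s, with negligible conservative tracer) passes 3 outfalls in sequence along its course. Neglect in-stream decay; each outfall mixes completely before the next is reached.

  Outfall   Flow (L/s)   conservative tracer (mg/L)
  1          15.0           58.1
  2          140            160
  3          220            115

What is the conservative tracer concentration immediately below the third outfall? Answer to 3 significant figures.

Below outfall 1: Q → 1315 L/s, C = (1300·0 + 15.00·58.10)/1315 = 0.6627 mg/L.
Below outfall 2: Q → 1455 L/s, C = (1315·0.6627 + 140.0·160.0)/1455 = 15.99 mg/L.
Below outfall 3: Q → 1675 L/s, C = (1455·15.99 + 220.0·115.0)/1675 = 29.00 mg/L.

29.0 mg/L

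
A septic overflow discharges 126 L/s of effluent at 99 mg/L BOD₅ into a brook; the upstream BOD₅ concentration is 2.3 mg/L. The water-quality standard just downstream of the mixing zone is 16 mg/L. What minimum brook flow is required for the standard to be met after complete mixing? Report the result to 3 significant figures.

Set C_mix = 16: (Q·2.300 + 126.0·99.00) / (Q + 126.0) = 16
→ Q = 126.0·(99.00 − 16)/(16 − 2.300) = 763.4 L/s.

763 L/s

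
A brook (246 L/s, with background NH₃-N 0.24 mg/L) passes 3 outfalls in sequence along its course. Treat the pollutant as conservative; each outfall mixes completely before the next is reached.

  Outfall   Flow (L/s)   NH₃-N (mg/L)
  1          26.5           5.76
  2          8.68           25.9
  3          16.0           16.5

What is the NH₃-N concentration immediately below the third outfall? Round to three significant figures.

2.36 mg/L

Outfall 1: combined Q = 272.5 L/s; C = (246.0·0.2400 + 26.50·5.760)/272.5 = 0.7768 mg/L.
Outfall 2: combined Q = 281.2 L/s; C = (272.5·0.7768 + 8.680·25.90)/281.2 = 1.552 mg/L.
Outfall 3: combined Q = 297.2 L/s; C = (281.2·1.552 + 16.00·16.50)/297.2 = 2.357 mg/L.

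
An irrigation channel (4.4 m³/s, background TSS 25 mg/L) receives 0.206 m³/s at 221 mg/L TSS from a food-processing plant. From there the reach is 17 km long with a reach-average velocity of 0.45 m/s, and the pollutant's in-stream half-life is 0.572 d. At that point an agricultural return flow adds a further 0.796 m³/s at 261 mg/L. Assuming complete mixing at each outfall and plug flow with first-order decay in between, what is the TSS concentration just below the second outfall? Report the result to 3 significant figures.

Conservation of mass: C = (4.400·25.00 + 0.2060·221.0) / 4.606 = 155.5/4.606 = 33.77 mg/L; combined flow 4.606 m³/s.
Travel time t = 17·1000 / 0.45 = 37780 s = 10.49 h.
Half-life 0.572 d → k = ln 2 / 0.572 = 1.212 d⁻¹.
Decay over the reach: 33.77·exp(−kt) = 33.77·0.5887 = 19.88 mg/L.
At the second outfall, C = (4.606·19.88 + 0.7960·261.0) / (4.606 + 0.7960) = 55.41 mg/L.

55.4 mg/L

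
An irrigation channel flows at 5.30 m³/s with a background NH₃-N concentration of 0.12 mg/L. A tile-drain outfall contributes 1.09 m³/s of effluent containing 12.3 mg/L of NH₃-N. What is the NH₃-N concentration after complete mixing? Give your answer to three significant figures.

2.20 mg/L

Mixed concentration C = ΣQC/ΣQ = (5.300·0.1200 + 1.090·12.30) / 6.390 = 14.04/6.390 = 2.198 mg/L.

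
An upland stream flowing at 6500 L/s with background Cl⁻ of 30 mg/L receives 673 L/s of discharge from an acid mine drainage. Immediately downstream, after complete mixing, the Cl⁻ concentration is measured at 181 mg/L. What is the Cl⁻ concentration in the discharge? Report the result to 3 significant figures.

Mass balance: 6500·30.00 + 673.0·Cₑ = 7173·181.0
→ Cₑ = (7173·181.0 − 6500·30.00) / 673.0 = 1639 mg/L.

1640 mg/L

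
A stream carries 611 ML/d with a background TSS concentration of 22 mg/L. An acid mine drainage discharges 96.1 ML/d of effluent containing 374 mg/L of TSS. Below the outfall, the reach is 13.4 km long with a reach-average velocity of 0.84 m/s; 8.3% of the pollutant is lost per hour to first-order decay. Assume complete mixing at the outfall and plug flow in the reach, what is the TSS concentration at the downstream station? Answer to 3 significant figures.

47.6 mg/L

Mass balance: C = (611.0·22.00 + 96.10·374.0) / 707.1 = 49380/707.1 = 69.84 mg/L.
Travel time t = 13.4·1000 / 0.84 = 15950 s = 4.431 h.
8.3%/h lost → k = −ln(1 − 0.083) = 0.08665 h⁻¹.
Decay over the reach: 69.84·exp(−kt) = 69.84·0.6812 = 47.57 mg/L.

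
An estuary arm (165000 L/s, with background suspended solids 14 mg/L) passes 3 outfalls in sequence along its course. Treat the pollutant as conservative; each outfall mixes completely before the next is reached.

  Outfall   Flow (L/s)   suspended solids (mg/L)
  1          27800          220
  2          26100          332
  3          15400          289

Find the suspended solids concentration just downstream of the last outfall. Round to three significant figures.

Below outfall 1: Q → 192800 L/s, C = (165000·14.00 + 27800·220.0)/192800 = 43.70 mg/L.
Below outfall 2: Q → 218900 L/s, C = (192800·43.70 + 26100·332.0)/218900 = 78.08 mg/L.
Below outfall 3: Q → 234300 L/s, C = (218900·78.08 + 15400·289.0)/234300 = 91.94 mg/L.

91.9 mg/L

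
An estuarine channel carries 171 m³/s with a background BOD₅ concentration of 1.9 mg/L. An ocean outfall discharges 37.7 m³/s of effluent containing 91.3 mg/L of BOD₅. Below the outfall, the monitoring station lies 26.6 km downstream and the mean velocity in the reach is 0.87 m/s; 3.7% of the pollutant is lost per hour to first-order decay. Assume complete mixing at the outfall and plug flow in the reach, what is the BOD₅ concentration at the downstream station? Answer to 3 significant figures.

Mixed concentration C = ΣQC/ΣQ = (171.0·1.900 + 37.70·91.30) / 208.7 = 3767/208.7 = 18.05 mg/L.
Travel time t = 26.6·1000 / 0.87 = 30570 s = 8.493 h.
3.7%/h lost → k = −ln(1 − 0.037) = 0.03770 h⁻¹.
Decay over the reach: 18.05·exp(−kt) = 18.05·0.7260 = 13.10 mg/L.

13.1 mg/L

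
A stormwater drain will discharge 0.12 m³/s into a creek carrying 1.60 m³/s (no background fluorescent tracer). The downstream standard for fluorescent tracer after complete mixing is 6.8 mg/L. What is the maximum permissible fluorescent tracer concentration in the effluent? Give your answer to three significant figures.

97.5 mg/L

At the limit, (Qr·Cr + Qe·Cₑ)/(Qr + Qe) = 6.8:
Cₑ = (1.720·6.8 − 1.600·0) / 0.1200 = 97.47 mg/L.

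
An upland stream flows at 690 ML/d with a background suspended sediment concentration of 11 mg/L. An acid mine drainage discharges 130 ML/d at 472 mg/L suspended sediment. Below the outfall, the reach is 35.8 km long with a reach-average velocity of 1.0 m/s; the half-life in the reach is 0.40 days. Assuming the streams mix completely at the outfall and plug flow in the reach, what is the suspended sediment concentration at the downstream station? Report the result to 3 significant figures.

41.0 mg/L

After mixing, C = (690.0·11.00 + 130.0·472.0) / 820.0 = 68950/820.0 = 84.09 mg/L.
Travel time t = 35.8·1000 / 1.0 = 35800 s = 9.944 h.
Half-life 0.40 d → k = ln 2 / 0.40 = 1.733 d⁻¹.
Applying C = C₀e^(−kt): 84.09 × 0.4877 = 41.01 mg/L.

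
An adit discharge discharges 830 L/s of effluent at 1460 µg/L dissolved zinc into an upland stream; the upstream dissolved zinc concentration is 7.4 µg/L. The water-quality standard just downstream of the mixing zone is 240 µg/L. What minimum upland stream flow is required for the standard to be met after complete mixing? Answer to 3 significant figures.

4350 L/s

Set C_mix = 240: (Q·7.400 + 830.0·1460) / (Q + 830.0) = 240
→ Q = 830.0·(1460 − 240)/(240 − 7.400) = 4353 L/s.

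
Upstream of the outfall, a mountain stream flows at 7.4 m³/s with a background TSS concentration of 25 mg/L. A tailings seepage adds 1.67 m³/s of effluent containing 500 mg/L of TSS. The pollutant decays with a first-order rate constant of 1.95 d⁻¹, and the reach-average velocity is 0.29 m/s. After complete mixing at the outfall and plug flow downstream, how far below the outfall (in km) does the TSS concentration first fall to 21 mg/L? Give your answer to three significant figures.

21.6 km

Mass balance: C = (7.400·25.00 + 1.670·500.0) / 9.070 = 1020/9.070 = 112.5 mg/L.
Set 112.5·exp(−k·t) = 21 → t = ln(112.5/21)/k = 74350 s = 20.65 h.
Distance = v·t = 0.29·74350 = 21560 m = 21.56 km.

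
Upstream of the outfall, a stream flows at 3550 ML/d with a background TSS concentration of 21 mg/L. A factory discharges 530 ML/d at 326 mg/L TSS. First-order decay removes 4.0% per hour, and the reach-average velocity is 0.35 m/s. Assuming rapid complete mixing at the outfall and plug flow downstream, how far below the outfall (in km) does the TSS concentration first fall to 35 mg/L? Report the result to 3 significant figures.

17.0 km

Conservation of mass: C = (3550·21.00 + 530.0·326.0) / 4080 = 247300/4080 = 60.62 mg/L.
4.0%/h lost → k = −ln(1 − 0.04) = 0.04082 h⁻¹.
Set 60.62·exp(−k·t) = 35 → t = ln(60.62/35)/k = 48440 s = 13.46 h.
Distance = v·t = 0.35·48440 = 16950 m = 16.95 km.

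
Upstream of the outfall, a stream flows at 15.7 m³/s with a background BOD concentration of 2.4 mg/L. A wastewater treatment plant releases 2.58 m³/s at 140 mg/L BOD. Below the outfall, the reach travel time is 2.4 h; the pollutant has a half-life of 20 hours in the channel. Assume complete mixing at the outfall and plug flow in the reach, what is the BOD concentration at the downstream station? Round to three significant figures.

After mixing, C = (15.70·2.400 + 2.580·140.0) / 18.28 = 398.9/18.28 = 21.82 mg/L.
Half-life 20 h → k = ln 2 / 20 = 0.03466 h⁻¹ = 0.8318 d⁻¹.
Applying C = C₀e^(−kt): 21.82 × 0.9202 = 20.08 mg/L.

20.1 mg/L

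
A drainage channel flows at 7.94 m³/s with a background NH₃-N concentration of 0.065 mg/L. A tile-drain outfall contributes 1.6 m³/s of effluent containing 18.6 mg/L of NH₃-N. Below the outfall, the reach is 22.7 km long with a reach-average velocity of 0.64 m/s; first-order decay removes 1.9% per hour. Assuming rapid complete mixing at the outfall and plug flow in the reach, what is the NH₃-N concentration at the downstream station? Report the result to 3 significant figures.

2.63 mg/L

Mixed concentration C = ΣQC/ΣQ = (7.940·0.06500 + 1.600·18.60) / 9.540 = 30.28/9.540 = 3.174 mg/L.
Travel time t = 22.7·1000 / 0.64 = 35470 s = 9.852 h.
1.9%/h lost → k = −ln(1 − 0.019) = 0.01918 h⁻¹.
Decay over the reach: 3.174·exp(−kt) = 3.174·0.8278 = 2.627 mg/L.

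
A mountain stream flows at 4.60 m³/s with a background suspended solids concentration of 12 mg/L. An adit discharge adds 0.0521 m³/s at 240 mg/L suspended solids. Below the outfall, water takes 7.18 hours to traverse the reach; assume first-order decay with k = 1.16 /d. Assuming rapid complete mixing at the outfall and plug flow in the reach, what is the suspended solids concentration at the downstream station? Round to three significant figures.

Mixed concentration C = ΣQC/ΣQ = (4.600·12.00 + 0.05210·240.0) / 4.652 = 67.70/4.652 = 14.55 mg/L.
After decay, C = 14.55 × e^(−kt) = 14.55 × 0.7068 = 10.29 mg/L.

10.3 mg/L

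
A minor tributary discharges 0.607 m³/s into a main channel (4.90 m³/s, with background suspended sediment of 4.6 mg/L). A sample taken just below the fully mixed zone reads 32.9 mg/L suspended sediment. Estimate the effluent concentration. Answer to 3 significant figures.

261 mg/L

Mass balance: 4.900·4.600 + 0.6070·Cₑ = 5.507·32.90
→ Cₑ = (5.507·32.90 − 4.900·4.600) / 0.6070 = 261.4 mg/L.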